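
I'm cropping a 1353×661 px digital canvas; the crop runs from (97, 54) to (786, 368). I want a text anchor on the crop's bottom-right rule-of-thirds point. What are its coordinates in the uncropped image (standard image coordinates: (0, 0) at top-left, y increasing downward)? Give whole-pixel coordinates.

Crop width = 786 − 97 = 689 px; one third is 229.67 px.
Crop height = 368 − 54 = 314 px; one third is 104.67 px.
The bottom-right point is two-thirds across and two-thirds down within the crop:
x = 97 + 2 × 229.67 ≈ 556; y = 54 + 2 × 104.67 ≈ 263.

(556, 263)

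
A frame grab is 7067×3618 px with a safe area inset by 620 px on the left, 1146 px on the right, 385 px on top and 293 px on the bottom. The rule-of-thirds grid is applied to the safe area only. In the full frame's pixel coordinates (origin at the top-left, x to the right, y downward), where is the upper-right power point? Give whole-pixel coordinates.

Content width = 7067 − 620 − 1146 = 5301 px; content height = 3618 − 385 − 293 = 2940 px.
Upper-right is two-thirds across and one-third down within the safe area.
x = 620 + 2 × 5301/3 = 620 + 3534.00 ≈ 4154
y = 385 + 1 × 2940/3 = 385 + 980.00 ≈ 1365

(4154, 1365)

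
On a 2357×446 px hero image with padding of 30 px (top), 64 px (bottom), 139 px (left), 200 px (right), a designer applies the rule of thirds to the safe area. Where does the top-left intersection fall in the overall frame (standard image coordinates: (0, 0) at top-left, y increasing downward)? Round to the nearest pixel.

(812, 147)

Content width = 2357 − 139 − 200 = 2018 px; content height = 446 − 30 − 64 = 352 px.
Top-left is one-third across and one-third down within the safe area.
x = 139 + 1 × 2018/3 = 139 + 672.67 ≈ 812
y = 30 + 1 × 352/3 = 30 + 117.33 ≈ 147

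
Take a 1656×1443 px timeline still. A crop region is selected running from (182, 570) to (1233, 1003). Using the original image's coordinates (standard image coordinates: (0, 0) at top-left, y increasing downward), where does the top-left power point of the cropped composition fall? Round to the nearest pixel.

Crop width = 1233 − 182 = 1051 px; one third is 350.33 px.
Crop height = 1003 − 570 = 433 px; one third is 144.33 px.
The top-left point is one-third across and one-third down within the crop:
x = 182 + 1 × 350.33 ≈ 532; y = 570 + 1 × 144.33 ≈ 714.

x = 532 px, y = 714 px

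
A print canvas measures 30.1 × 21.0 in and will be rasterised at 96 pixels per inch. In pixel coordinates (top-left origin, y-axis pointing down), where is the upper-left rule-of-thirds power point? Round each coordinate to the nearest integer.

(963, 672)

In pixels the canvas is 30.1 × 96 = 2889.6 wide and 21.0 × 96 = 2016 tall.
The upper-left point is one-third across and one-third down:
x = 1 × 2889.6/3 ≈ 963; y = 1 × 2016/3 ≈ 672.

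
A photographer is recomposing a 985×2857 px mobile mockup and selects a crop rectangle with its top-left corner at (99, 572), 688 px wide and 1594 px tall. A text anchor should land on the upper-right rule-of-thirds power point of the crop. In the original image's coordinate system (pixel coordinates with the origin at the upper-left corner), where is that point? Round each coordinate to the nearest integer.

x = 558 px, y = 1103 px

One third of the crop width 688 is 229.33 px.
One third of the crop height 1594 is 531.33 px.
The upper-right point is two-thirds across and one-third down within the crop:
x = 99 + 2 × 229.33 ≈ 558; y = 572 + 1 × 531.33 ≈ 1103.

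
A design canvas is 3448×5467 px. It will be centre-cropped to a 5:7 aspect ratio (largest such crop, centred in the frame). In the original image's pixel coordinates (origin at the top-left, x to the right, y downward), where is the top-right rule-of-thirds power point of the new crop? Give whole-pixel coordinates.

3448/5467 < 5/7, so the 5:7 crop keeps the full width 3448 and trims height to 3448 × 7/5 = 4827.20 px.
Top offset = (5467 − 4827.20)/2 = 319.90 px; left offset = 0.
Top-right is two-thirds across and one-third down within the crop:
x = 0.00 + 2 × 3448.00/3 ≈ 2299; y = 319.90 + 1 × 4827.20/3 ≈ 1929.

x = 2299 px, y = 1929 px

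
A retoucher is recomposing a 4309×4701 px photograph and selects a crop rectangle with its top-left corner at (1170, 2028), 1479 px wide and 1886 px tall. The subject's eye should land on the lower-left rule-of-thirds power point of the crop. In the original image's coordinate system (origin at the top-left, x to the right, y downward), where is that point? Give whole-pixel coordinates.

x = 1663 px, y = 3285 px

One third of the crop width 1479 is 493.00 px.
One third of the crop height 1886 is 628.67 px.
The lower-left point is one-third across and two-thirds down within the crop:
x = 1170 + 1 × 493.00 ≈ 1663; y = 2028 + 2 × 628.67 ≈ 3285.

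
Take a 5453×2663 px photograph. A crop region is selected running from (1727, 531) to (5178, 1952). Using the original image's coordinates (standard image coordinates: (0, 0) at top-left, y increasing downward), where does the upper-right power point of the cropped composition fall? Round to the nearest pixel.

x = 4028 px, y = 1005 px

Crop width = 5178 − 1727 = 3451 px; one third is 1150.33 px.
Crop height = 1952 − 531 = 1421 px; one third is 473.67 px.
The upper-right point is two-thirds across and one-third down within the crop:
x = 1727 + 2 × 1150.33 ≈ 4028; y = 531 + 1 × 473.67 ≈ 1005.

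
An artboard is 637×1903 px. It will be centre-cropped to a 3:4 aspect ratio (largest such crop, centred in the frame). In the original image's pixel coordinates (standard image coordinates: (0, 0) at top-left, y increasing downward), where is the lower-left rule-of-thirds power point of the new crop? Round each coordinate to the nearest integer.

637/1903 < 3/4, so the 3:4 crop keeps the full width 637 and trims height to 637 × 4/3 = 849.33 px.
Top offset = (1903 − 849.33)/2 = 526.83 px; left offset = 0.
Lower-left is one-third across and two-thirds down within the crop:
x = 0.00 + 1 × 637.00/3 ≈ 212; y = 526.83 + 2 × 849.33/3 ≈ 1093.

(212, 1093)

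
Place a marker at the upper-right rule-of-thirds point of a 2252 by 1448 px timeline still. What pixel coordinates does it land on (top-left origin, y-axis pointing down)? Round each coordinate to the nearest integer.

(1501, 483)

The upper-right point sits two-thirds of the way across and one-third of the way down.
x = 2 × 2252/3 ≈ 1501; y = 1 × 1448/3 ≈ 483.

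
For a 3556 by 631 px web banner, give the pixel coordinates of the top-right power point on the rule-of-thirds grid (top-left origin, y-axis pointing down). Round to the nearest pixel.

The top-right point sits two-thirds of the way across and one-third of the way down.
x = 2 × 3556/3 ≈ 2371; y = 1 × 631/3 ≈ 210.

(2371, 210)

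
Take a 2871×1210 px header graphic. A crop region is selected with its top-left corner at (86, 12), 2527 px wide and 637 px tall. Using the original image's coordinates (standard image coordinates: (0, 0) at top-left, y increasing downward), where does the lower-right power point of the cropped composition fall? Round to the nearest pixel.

x = 1771 px, y = 437 px

One third of the crop width 2527 is 842.33 px.
One third of the crop height 637 is 212.33 px.
The lower-right point is two-thirds across and two-thirds down within the crop:
x = 86 + 2 × 842.33 ≈ 1771; y = 12 + 2 × 212.33 ≈ 437.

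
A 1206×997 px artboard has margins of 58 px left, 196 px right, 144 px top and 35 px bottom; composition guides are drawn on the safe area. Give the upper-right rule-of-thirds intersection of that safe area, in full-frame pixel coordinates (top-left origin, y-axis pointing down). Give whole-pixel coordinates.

(693, 417)

Content width = 1206 − 58 − 196 = 952 px; content height = 997 − 144 − 35 = 818 px.
Upper-right is two-thirds across and one-third down within the safe area.
x = 58 + 2 × 952/3 = 58 + 634.67 ≈ 693
y = 144 + 1 × 818/3 = 144 + 272.67 ≈ 417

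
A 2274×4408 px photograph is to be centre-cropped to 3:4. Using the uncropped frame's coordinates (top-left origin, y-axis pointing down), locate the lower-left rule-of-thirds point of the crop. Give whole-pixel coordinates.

2274/4408 < 3/4, so the 3:4 crop keeps the full width 2274 and trims height to 2274 × 4/3 = 3032.00 px.
Top offset = (4408 − 3032.00)/2 = 688.00 px; left offset = 0.
Lower-left is one-third across and two-thirds down within the crop:
x = 0.00 + 1 × 2274.00/3 ≈ 758; y = 688.00 + 2 × 3032.00/3 ≈ 2709.

(758, 2709)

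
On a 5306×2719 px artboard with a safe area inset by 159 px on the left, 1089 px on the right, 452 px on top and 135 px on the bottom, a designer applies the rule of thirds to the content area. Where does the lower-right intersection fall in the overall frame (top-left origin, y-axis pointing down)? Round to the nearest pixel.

Content width = 5306 − 159 − 1089 = 4058 px; content height = 2719 − 452 − 135 = 2132 px.
Lower-right is two-thirds across and two-thirds down within the content area.
x = 159 + 2 × 4058/3 = 159 + 2705.33 ≈ 2864
y = 452 + 2 × 2132/3 = 452 + 1421.33 ≈ 1873

(2864, 1873)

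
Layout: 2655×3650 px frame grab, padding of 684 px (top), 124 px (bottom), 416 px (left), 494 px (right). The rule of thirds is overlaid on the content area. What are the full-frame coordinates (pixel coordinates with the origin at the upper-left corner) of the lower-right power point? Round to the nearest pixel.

Content width = 2655 − 416 − 494 = 1745 px; content height = 3650 − 684 − 124 = 2842 px.
Lower-right is two-thirds across and two-thirds down within the content area.
x = 416 + 2 × 1745/3 = 416 + 1163.33 ≈ 1579
y = 684 + 2 × 2842/3 = 684 + 1894.67 ≈ 2579

x = 1579 px, y = 2579 px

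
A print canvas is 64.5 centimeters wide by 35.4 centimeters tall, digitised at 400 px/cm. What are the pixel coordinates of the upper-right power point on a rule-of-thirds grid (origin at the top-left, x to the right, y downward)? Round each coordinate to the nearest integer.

x = 17200 px, y = 4720 px

In pixels the canvas is 64.5 × 400 = 25800 wide and 35.4 × 400 = 14160 tall.
The upper-right point is two-thirds across and one-third down:
x = 2 × 25800/3 ≈ 17200; y = 1 × 14160/3 ≈ 4720.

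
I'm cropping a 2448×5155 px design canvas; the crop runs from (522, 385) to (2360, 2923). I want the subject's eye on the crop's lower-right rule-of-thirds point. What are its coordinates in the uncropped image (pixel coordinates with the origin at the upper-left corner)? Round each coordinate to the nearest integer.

Crop width = 2360 − 522 = 1838 px; one third is 612.67 px.
Crop height = 2923 − 385 = 2538 px; one third is 846.00 px.
The lower-right point is two-thirds across and two-thirds down within the crop:
x = 522 + 2 × 612.67 ≈ 1747; y = 385 + 2 × 846.00 ≈ 2077.

x = 1747 px, y = 2077 px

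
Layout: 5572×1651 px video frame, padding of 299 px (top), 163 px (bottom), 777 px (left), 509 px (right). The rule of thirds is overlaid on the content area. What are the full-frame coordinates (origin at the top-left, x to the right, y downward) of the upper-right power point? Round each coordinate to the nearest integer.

(3634, 695)

Content width = 5572 − 777 − 509 = 4286 px; content height = 1651 − 299 − 163 = 1189 px.
Upper-right is two-thirds across and one-third down within the content area.
x = 777 + 2 × 4286/3 = 777 + 2857.33 ≈ 3634
y = 299 + 1 × 1189/3 = 299 + 396.33 ≈ 695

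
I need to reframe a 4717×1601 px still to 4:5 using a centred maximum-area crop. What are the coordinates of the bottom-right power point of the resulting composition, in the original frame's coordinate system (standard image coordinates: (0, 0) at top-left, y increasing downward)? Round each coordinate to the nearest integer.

4717/1601 > 4/5, so the 4:5 crop keeps the full height 1601 and trims width to 1601 × 4/5 = 1280.80 px.
Left offset = (4717 − 1280.80)/2 = 1718.10 px; top offset = 0.
Bottom-right is two-thirds across and two-thirds down within the crop:
x = 1718.10 + 2 × 1280.80/3 ≈ 2572; y = 0.00 + 2 × 1601.00/3 ≈ 1067.

(2572, 1067)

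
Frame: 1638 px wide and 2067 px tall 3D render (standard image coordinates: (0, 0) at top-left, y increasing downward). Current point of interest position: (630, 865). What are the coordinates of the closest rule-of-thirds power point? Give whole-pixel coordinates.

Third lines: x ∈ {546, 1092}, y ∈ {689, 1378}.
630 is closer to x = 546; 865 is closer to y = 689.
So the nearest intersection is the upper-left power point.

(546, 689)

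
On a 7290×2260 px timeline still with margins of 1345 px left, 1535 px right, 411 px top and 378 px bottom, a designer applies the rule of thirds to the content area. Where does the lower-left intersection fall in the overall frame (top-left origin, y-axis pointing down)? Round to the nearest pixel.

Content width = 7290 − 1345 − 1535 = 4410 px; content height = 2260 − 411 − 378 = 1471 px.
Lower-left is one-third across and two-thirds down within the content area.
x = 1345 + 1 × 4410/3 = 1345 + 1470.00 ≈ 2815
y = 411 + 2 × 1471/3 = 411 + 980.67 ≈ 1392

x = 2815 px, y = 1392 px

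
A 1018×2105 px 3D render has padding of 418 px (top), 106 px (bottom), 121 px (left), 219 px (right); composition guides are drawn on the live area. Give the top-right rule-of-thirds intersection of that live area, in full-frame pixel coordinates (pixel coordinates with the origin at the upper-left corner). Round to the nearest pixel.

Content width = 1018 − 121 − 219 = 678 px; content height = 2105 − 418 − 106 = 1581 px.
Top-right is two-thirds across and one-third down within the live area.
x = 121 + 2 × 678/3 = 121 + 452.00 ≈ 573
y = 418 + 1 × 1581/3 = 418 + 527.00 ≈ 945

x = 573 px, y = 945 px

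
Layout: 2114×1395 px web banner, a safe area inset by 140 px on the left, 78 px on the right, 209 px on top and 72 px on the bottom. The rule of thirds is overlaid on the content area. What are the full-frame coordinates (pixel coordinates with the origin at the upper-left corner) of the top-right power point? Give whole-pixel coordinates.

Content width = 2114 − 140 − 78 = 1896 px; content height = 1395 − 209 − 72 = 1114 px.
Top-right is two-thirds across and one-third down within the content area.
x = 140 + 2 × 1896/3 = 140 + 1264.00 ≈ 1404
y = 209 + 1 × 1114/3 = 209 + 371.33 ≈ 580

x = 1404 px, y = 580 px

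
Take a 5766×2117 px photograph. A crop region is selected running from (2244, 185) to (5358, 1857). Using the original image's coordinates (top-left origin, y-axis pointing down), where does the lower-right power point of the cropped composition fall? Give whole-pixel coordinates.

Crop width = 5358 − 2244 = 3114 px; one third is 1038.00 px.
Crop height = 1857 − 185 = 1672 px; one third is 557.33 px.
The lower-right point is two-thirds across and two-thirds down within the crop:
x = 2244 + 2 × 1038.00 ≈ 4320; y = 185 + 2 × 557.33 ≈ 1300.

x = 4320 px, y = 1300 px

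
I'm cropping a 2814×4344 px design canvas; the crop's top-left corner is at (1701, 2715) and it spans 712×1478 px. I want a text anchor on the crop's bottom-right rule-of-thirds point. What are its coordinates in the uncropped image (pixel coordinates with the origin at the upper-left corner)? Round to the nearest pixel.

(2176, 3700)

One third of the crop width 712 is 237.33 px.
One third of the crop height 1478 is 492.67 px.
The bottom-right point is two-thirds across and two-thirds down within the crop:
x = 1701 + 2 × 237.33 ≈ 2176; y = 2715 + 2 × 492.67 ≈ 3700.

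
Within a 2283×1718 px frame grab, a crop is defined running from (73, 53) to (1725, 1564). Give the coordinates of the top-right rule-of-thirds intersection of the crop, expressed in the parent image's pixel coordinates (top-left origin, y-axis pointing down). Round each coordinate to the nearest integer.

x = 1174 px, y = 557 px

Crop width = 1725 − 73 = 1652 px; one third is 550.67 px.
Crop height = 1564 − 53 = 1511 px; one third is 503.67 px.
The top-right point is two-thirds across and one-third down within the crop:
x = 73 + 2 × 550.67 ≈ 1174; y = 53 + 1 × 503.67 ≈ 557.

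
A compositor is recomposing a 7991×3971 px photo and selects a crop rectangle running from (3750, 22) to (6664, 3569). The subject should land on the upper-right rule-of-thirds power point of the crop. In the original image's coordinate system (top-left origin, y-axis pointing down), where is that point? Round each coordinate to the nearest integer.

Crop width = 6664 − 3750 = 2914 px; one third is 971.33 px.
Crop height = 3569 − 22 = 3547 px; one third is 1182.33 px.
The upper-right point is two-thirds across and one-third down within the crop:
x = 3750 + 2 × 971.33 ≈ 5693; y = 22 + 1 × 1182.33 ≈ 1204.

(5693, 1204)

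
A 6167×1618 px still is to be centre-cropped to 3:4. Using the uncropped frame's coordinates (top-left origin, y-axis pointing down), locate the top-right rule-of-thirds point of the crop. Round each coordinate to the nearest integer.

6167/1618 > 3/4, so the 3:4 crop keeps the full height 1618 and trims width to 1618 × 3/4 = 1213.50 px.
Left offset = (6167 − 1213.50)/2 = 2476.75 px; top offset = 0.
Top-right is two-thirds across and one-third down within the crop:
x = 2476.75 + 2 × 1213.50/3 ≈ 3286; y = 0.00 + 1 × 1618.00/3 ≈ 539.

x = 3286 px, y = 539 px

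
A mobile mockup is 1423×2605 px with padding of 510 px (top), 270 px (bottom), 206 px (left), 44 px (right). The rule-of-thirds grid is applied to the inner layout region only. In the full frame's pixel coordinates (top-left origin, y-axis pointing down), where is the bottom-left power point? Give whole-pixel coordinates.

Content width = 1423 − 206 − 44 = 1173 px; content height = 2605 − 510 − 270 = 1825 px.
Bottom-left is one-third across and two-thirds down within the inner layout region.
x = 206 + 1 × 1173/3 = 206 + 391.00 ≈ 597
y = 510 + 2 × 1825/3 = 510 + 1216.67 ≈ 1727

(597, 1727)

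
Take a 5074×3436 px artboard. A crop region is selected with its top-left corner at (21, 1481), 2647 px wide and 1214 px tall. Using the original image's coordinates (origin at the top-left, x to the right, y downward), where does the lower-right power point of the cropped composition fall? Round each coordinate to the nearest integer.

One third of the crop width 2647 is 882.33 px.
One third of the crop height 1214 is 404.67 px.
The lower-right point is two-thirds across and two-thirds down within the crop:
x = 21 + 2 × 882.33 ≈ 1786; y = 1481 + 2 × 404.67 ≈ 2290.

(1786, 2290)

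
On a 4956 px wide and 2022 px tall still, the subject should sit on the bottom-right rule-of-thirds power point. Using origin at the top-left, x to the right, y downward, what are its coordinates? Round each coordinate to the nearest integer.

(3304, 1348)

The bottom-right point sits two-thirds of the way across and two-thirds of the way down.
x = 2 × 4956/3 ≈ 3304; y = 2 × 2022/3 ≈ 1348.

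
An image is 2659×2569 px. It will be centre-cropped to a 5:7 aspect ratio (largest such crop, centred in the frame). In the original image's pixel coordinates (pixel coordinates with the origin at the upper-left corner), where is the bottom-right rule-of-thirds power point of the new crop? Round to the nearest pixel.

2659/2569 > 5/7, so the 5:7 crop keeps the full height 2569 and trims width to 2569 × 5/7 = 1835.00 px.
Left offset = (2659 − 1835.00)/2 = 412.00 px; top offset = 0.
Bottom-right is two-thirds across and two-thirds down within the crop:
x = 412.00 + 2 × 1835.00/3 ≈ 1635; y = 0.00 + 2 × 2569.00/3 ≈ 1713.

(1635, 1713)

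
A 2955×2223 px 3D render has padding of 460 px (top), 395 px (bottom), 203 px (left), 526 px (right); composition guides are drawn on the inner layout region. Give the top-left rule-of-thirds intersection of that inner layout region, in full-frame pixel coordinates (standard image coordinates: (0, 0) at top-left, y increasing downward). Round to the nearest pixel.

x = 945 px, y = 916 px

Content width = 2955 − 203 − 526 = 2226 px; content height = 2223 − 460 − 395 = 1368 px.
Top-left is one-third across and one-third down within the inner layout region.
x = 203 + 1 × 2226/3 = 203 + 742.00 ≈ 945
y = 460 + 1 × 1368/3 = 460 + 456.00 ≈ 916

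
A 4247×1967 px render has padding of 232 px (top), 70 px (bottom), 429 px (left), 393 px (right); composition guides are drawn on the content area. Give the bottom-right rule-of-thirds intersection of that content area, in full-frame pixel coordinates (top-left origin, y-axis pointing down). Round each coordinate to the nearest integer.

x = 2712 px, y = 1342 px

Content width = 4247 − 429 − 393 = 3425 px; content height = 1967 − 232 − 70 = 1665 px.
Bottom-right is two-thirds across and two-thirds down within the content area.
x = 429 + 2 × 3425/3 = 429 + 2283.33 ≈ 2712
y = 232 + 2 × 1665/3 = 232 + 1110.00 ≈ 1342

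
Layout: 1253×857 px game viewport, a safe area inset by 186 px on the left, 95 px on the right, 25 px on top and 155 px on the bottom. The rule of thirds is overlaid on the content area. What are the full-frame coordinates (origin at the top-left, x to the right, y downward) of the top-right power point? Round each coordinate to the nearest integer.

x = 834 px, y = 251 px

Content width = 1253 − 186 − 95 = 972 px; content height = 857 − 25 − 155 = 677 px.
Top-right is two-thirds across and one-third down within the content area.
x = 186 + 2 × 972/3 = 186 + 648.00 ≈ 834
y = 25 + 1 × 677/3 = 25 + 225.67 ≈ 251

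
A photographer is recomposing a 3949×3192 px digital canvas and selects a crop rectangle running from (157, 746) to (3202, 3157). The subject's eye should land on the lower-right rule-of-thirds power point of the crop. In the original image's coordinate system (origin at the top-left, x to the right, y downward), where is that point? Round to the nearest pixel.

Crop width = 3202 − 157 = 3045 px; one third is 1015.00 px.
Crop height = 3157 − 746 = 2411 px; one third is 803.67 px.
The lower-right point is two-thirds across and two-thirds down within the crop:
x = 157 + 2 × 1015.00 ≈ 2187; y = 746 + 2 × 803.67 ≈ 2353.

(2187, 2353)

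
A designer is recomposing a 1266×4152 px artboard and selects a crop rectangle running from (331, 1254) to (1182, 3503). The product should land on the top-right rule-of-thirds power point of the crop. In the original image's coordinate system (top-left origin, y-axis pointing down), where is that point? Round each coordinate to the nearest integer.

Crop width = 1182 − 331 = 851 px; one third is 283.67 px.
Crop height = 3503 − 1254 = 2249 px; one third is 749.67 px.
The top-right point is two-thirds across and one-third down within the crop:
x = 331 + 2 × 283.67 ≈ 898; y = 1254 + 1 × 749.67 ≈ 2004.

(898, 2004)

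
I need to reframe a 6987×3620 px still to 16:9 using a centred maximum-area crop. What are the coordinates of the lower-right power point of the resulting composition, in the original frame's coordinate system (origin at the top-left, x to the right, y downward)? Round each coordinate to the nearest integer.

x = 4566 px, y = 2413 px

6987/3620 > 16/9, so the 16:9 crop keeps the full height 3620 and trims width to 3620 × 16/9 = 6435.56 px.
Left offset = (6987 − 6435.56)/2 = 275.72 px; top offset = 0.
Lower-right is two-thirds across and two-thirds down within the crop:
x = 275.72 + 2 × 6435.56/3 ≈ 4566; y = 0.00 + 2 × 3620.00/3 ≈ 2413.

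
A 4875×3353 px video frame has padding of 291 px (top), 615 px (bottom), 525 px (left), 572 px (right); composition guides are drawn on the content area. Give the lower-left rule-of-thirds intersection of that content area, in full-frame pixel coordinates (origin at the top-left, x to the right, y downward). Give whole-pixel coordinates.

x = 1784 px, y = 1922 px

Content width = 4875 − 525 − 572 = 3778 px; content height = 3353 − 291 − 615 = 2447 px.
Lower-left is one-third across and two-thirds down within the content area.
x = 525 + 1 × 3778/3 = 525 + 1259.33 ≈ 1784
y = 291 + 2 × 2447/3 = 291 + 1631.33 ≈ 1922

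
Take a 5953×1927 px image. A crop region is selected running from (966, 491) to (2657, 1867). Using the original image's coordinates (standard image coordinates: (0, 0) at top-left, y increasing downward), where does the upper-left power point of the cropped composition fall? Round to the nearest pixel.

x = 1530 px, y = 950 px

Crop width = 2657 − 966 = 1691 px; one third is 563.67 px.
Crop height = 1867 − 491 = 1376 px; one third is 458.67 px.
The upper-left point is one-third across and one-third down within the crop:
x = 966 + 1 × 563.67 ≈ 1530; y = 491 + 1 × 458.67 ≈ 950.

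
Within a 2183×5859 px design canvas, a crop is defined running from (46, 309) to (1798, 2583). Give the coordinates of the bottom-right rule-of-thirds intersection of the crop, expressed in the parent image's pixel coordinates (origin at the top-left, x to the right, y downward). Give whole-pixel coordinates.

Crop width = 1798 − 46 = 1752 px; one third is 584.00 px.
Crop height = 2583 − 309 = 2274 px; one third is 758.00 px.
The bottom-right point is two-thirds across and two-thirds down within the crop:
x = 46 + 2 × 584.00 ≈ 1214; y = 309 + 2 × 758.00 ≈ 1825.

x = 1214 px, y = 1825 px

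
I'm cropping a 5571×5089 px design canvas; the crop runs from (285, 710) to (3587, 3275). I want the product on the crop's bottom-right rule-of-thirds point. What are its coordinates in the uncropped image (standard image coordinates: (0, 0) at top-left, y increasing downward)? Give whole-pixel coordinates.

(2486, 2420)

Crop width = 3587 − 285 = 3302 px; one third is 1100.67 px.
Crop height = 3275 − 710 = 2565 px; one third is 855.00 px.
The bottom-right point is two-thirds across and two-thirds down within the crop:
x = 285 + 2 × 1100.67 ≈ 2486; y = 710 + 2 × 855.00 ≈ 2420.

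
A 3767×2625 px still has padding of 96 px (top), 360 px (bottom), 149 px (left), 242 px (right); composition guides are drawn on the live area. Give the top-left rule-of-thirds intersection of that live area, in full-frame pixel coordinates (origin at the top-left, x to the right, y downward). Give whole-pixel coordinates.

(1274, 819)

Content width = 3767 − 149 − 242 = 3376 px; content height = 2625 − 96 − 360 = 2169 px.
Top-left is one-third across and one-third down within the live area.
x = 149 + 1 × 3376/3 = 149 + 1125.33 ≈ 1274
y = 96 + 1 × 2169/3 = 96 + 723.00 ≈ 819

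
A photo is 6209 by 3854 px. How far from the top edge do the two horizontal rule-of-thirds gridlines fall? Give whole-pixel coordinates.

3854 / 3 = 1284.67, so the horizontal lines sit at one and two thirds of 3854.

y = 1285 px and y = 2569 px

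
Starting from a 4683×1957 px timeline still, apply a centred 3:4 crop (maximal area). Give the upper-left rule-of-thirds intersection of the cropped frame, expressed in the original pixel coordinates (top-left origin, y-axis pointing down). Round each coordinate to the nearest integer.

x = 2097 px, y = 652 px

4683/1957 > 3/4, so the 3:4 crop keeps the full height 1957 and trims width to 1957 × 3/4 = 1467.75 px.
Left offset = (4683 − 1467.75)/2 = 1607.62 px; top offset = 0.
Upper-left is one-third across and one-third down within the crop:
x = 1607.62 + 1 × 1467.75/3 ≈ 2097; y = 0.00 + 1 × 1957.00/3 ≈ 652.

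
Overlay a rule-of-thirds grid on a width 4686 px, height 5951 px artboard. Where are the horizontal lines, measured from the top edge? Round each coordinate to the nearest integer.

5951 / 3 = 1983.67, so the horizontal lines sit at one and two thirds of 5951.

y = 1984 px and y = 3967 px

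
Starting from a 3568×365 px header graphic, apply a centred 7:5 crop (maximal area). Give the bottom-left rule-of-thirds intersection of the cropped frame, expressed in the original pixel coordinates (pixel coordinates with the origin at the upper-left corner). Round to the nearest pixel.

3568/365 > 7/5, so the 7:5 crop keeps the full height 365 and trims width to 365 × 7/5 = 511.00 px.
Left offset = (3568 − 511.00)/2 = 1528.50 px; top offset = 0.
Bottom-left is one-third across and two-thirds down within the crop:
x = 1528.50 + 1 × 511.00/3 ≈ 1699; y = 0.00 + 2 × 365.00/3 ≈ 243.

(1699, 243)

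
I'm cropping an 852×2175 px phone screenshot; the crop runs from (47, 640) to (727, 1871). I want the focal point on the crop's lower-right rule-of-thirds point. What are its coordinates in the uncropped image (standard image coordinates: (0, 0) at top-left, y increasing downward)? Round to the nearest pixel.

x = 500 px, y = 1461 px

Crop width = 727 − 47 = 680 px; one third is 226.67 px.
Crop height = 1871 − 640 = 1231 px; one third is 410.33 px.
The lower-right point is two-thirds across and two-thirds down within the crop:
x = 47 + 2 × 226.67 ≈ 500; y = 640 + 2 × 410.33 ≈ 1461.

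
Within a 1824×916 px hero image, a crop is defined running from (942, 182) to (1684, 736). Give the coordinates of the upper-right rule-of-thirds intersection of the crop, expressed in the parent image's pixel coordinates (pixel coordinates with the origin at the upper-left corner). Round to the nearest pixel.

Crop width = 1684 − 942 = 742 px; one third is 247.33 px.
Crop height = 736 − 182 = 554 px; one third is 184.67 px.
The upper-right point is two-thirds across and one-third down within the crop:
x = 942 + 2 × 247.33 ≈ 1437; y = 182 + 1 × 184.67 ≈ 367.

x = 1437 px, y = 367 px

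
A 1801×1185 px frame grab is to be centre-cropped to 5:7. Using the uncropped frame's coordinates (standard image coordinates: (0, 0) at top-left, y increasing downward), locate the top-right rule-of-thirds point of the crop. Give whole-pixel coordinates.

(1042, 395)

1801/1185 > 5/7, so the 5:7 crop keeps the full height 1185 and trims width to 1185 × 5/7 = 846.43 px.
Left offset = (1801 − 846.43)/2 = 477.29 px; top offset = 0.
Top-right is two-thirds across and one-third down within the crop:
x = 477.29 + 2 × 846.43/3 ≈ 1042; y = 0.00 + 1 × 1185.00/3 ≈ 395.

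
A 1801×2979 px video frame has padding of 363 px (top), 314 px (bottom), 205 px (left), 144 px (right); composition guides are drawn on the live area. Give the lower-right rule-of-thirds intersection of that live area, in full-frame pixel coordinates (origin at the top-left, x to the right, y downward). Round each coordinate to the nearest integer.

Content width = 1801 − 205 − 144 = 1452 px; content height = 2979 − 363 − 314 = 2302 px.
Lower-right is two-thirds across and two-thirds down within the live area.
x = 205 + 2 × 1452/3 = 205 + 968.00 ≈ 1173
y = 363 + 2 × 2302/3 = 363 + 1534.67 ≈ 1898

x = 1173 px, y = 1898 px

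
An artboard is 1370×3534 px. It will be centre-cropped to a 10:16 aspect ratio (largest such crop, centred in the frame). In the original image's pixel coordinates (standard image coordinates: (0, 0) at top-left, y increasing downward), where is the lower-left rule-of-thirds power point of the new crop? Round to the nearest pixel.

1370/3534 < 10/16, so the 10:16 crop keeps the full width 1370 and trims height to 1370 × 16/10 = 2192.00 px.
Top offset = (3534 − 2192.00)/2 = 671.00 px; left offset = 0.
Lower-left is one-third across and two-thirds down within the crop:
x = 0.00 + 1 × 1370.00/3 ≈ 457; y = 671.00 + 2 × 2192.00/3 ≈ 2132.

x = 457 px, y = 2132 px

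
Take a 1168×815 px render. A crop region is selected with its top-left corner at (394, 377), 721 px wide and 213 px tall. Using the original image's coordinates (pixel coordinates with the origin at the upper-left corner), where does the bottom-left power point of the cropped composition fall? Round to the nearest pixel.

x = 634 px, y = 519 px

One third of the crop width 721 is 240.33 px.
One third of the crop height 213 is 71.00 px.
The bottom-left point is one-third across and two-thirds down within the crop:
x = 394 + 1 × 240.33 ≈ 634; y = 377 + 2 × 71.00 ≈ 519.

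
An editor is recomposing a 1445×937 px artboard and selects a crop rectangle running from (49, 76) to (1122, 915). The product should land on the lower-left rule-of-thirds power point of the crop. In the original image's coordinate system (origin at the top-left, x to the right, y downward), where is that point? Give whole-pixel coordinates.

Crop width = 1122 − 49 = 1073 px; one third is 357.67 px.
Crop height = 915 − 76 = 839 px; one third is 279.67 px.
The lower-left point is one-third across and two-thirds down within the crop:
x = 49 + 1 × 357.67 ≈ 407; y = 76 + 2 × 279.67 ≈ 635.

x = 407 px, y = 635 px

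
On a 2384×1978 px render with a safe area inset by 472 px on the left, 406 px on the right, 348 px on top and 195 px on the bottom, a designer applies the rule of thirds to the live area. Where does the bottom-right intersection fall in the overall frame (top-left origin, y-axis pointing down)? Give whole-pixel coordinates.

Content width = 2384 − 472 − 406 = 1506 px; content height = 1978 − 348 − 195 = 1435 px.
Bottom-right is two-thirds across and two-thirds down within the live area.
x = 472 + 2 × 1506/3 = 472 + 1004.00 ≈ 1476
y = 348 + 2 × 1435/3 = 348 + 956.67 ≈ 1305

(1476, 1305)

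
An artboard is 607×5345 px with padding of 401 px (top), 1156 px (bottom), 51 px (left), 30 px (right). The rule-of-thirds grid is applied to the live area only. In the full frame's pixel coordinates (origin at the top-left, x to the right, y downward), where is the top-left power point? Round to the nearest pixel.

Content width = 607 − 51 − 30 = 526 px; content height = 5345 − 401 − 1156 = 3788 px.
Top-left is one-third across and one-third down within the live area.
x = 51 + 1 × 526/3 = 51 + 175.33 ≈ 226
y = 401 + 1 × 3788/3 = 401 + 1262.67 ≈ 1664

x = 226 px, y = 1664 px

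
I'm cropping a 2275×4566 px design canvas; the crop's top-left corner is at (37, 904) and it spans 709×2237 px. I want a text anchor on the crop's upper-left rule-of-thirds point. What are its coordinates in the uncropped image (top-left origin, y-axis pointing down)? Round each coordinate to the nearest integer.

(273, 1650)

One third of the crop width 709 is 236.33 px.
One third of the crop height 2237 is 745.67 px.
The upper-left point is one-third across and one-third down within the crop:
x = 37 + 1 × 236.33 ≈ 273; y = 904 + 1 × 745.67 ≈ 1650.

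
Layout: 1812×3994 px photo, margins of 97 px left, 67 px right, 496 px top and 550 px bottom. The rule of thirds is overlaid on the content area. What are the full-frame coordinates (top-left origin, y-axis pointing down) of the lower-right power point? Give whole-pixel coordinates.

Content width = 1812 − 97 − 67 = 1648 px; content height = 3994 − 496 − 550 = 2948 px.
Lower-right is two-thirds across and two-thirds down within the content area.
x = 97 + 2 × 1648/3 = 97 + 1098.67 ≈ 1196
y = 496 + 2 × 2948/3 = 496 + 1965.33 ≈ 2461

(1196, 2461)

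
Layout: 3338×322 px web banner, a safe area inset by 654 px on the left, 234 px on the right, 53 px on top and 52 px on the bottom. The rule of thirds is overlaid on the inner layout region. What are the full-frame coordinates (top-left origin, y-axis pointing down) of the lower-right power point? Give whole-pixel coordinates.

Content width = 3338 − 654 − 234 = 2450 px; content height = 322 − 53 − 52 = 217 px.
Lower-right is two-thirds across and two-thirds down within the inner layout region.
x = 654 + 2 × 2450/3 = 654 + 1633.33 ≈ 2287
y = 53 + 2 × 217/3 = 53 + 144.67 ≈ 198

x = 2287 px, y = 198 px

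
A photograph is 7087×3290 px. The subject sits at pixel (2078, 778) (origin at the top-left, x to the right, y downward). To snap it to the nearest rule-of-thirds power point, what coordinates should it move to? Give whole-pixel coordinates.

Third lines: x ∈ {2362, 4725}, y ∈ {1097, 2193}.
2078 is closer to x = 2362; 778 is closer to y = 1097.
So the nearest intersection is the upper-left power point.

x = 2362 px, y = 1097 px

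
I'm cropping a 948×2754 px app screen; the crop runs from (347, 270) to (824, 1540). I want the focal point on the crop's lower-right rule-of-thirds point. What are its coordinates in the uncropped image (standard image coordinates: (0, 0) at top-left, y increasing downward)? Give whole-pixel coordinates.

x = 665 px, y = 1117 px

Crop width = 824 − 347 = 477 px; one third is 159.00 px.
Crop height = 1540 − 270 = 1270 px; one third is 423.33 px.
The lower-right point is two-thirds across and two-thirds down within the crop:
x = 347 + 2 × 159.00 ≈ 665; y = 270 + 2 × 423.33 ≈ 1117.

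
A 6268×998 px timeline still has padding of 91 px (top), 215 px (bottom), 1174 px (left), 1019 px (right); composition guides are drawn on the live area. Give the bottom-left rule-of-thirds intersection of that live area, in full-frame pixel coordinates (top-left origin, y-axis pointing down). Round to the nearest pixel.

Content width = 6268 − 1174 − 1019 = 4075 px; content height = 998 − 91 − 215 = 692 px.
Bottom-left is one-third across and two-thirds down within the live area.
x = 1174 + 1 × 4075/3 = 1174 + 1358.33 ≈ 2532
y = 91 + 2 × 692/3 = 91 + 461.33 ≈ 552

x = 2532 px, y = 552 px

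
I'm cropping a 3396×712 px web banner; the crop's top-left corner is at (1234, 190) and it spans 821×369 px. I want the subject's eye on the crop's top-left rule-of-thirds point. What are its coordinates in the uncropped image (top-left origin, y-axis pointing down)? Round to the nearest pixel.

One third of the crop width 821 is 273.67 px.
One third of the crop height 369 is 123.00 px.
The top-left point is one-third across and one-third down within the crop:
x = 1234 + 1 × 273.67 ≈ 1508; y = 190 + 1 × 123.00 ≈ 313.

(1508, 313)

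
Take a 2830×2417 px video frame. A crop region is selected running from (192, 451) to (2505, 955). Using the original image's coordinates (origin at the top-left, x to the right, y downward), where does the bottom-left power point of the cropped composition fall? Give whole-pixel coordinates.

Crop width = 2505 − 192 = 2313 px; one third is 771.00 px.
Crop height = 955 − 451 = 504 px; one third is 168.00 px.
The bottom-left point is one-third across and two-thirds down within the crop:
x = 192 + 1 × 771.00 ≈ 963; y = 451 + 2 × 168.00 ≈ 787.

x = 963 px, y = 787 px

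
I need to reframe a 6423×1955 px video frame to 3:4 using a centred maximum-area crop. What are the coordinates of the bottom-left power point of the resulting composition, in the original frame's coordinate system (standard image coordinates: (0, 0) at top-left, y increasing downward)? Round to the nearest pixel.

6423/1955 > 3/4, so the 3:4 crop keeps the full height 1955 and trims width to 1955 × 3/4 = 1466.25 px.
Left offset = (6423 − 1466.25)/2 = 2478.38 px; top offset = 0.
Bottom-left is one-third across and two-thirds down within the crop:
x = 2478.38 + 1 × 1466.25/3 ≈ 2967; y = 0.00 + 2 × 1955.00/3 ≈ 1303.

x = 2967 px, y = 1303 px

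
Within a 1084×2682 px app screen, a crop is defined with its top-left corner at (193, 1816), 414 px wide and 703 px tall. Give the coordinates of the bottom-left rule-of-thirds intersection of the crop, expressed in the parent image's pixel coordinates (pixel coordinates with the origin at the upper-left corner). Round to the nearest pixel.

One third of the crop width 414 is 138.00 px.
One third of the crop height 703 is 234.33 px.
The bottom-left point is one-third across and two-thirds down within the crop:
x = 193 + 1 × 138.00 ≈ 331; y = 1816 + 2 × 234.33 ≈ 2285.

x = 331 px, y = 2285 px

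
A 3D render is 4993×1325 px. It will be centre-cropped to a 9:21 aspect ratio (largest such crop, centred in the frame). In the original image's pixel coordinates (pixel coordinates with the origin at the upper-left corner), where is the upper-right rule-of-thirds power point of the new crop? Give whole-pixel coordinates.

4993/1325 > 9/21, so the 9:21 crop keeps the full height 1325 and trims width to 1325 × 9/21 = 567.86 px.
Left offset = (4993 − 567.86)/2 = 2212.57 px; top offset = 0.
Upper-right is two-thirds across and one-third down within the crop:
x = 2212.57 + 2 × 567.86/3 ≈ 2591; y = 0.00 + 1 × 1325.00/3 ≈ 442.

x = 2591 px, y = 442 px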